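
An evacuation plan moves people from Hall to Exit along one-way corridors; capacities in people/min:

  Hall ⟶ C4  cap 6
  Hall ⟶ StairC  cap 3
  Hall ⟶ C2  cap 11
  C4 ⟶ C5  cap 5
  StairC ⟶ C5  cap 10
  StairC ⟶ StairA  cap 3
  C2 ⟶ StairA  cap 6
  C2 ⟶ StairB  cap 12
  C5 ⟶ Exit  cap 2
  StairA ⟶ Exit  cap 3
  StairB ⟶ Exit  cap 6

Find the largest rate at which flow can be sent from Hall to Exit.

Augment Hall→C4→C5→Exit: bottleneck 2, flow now 2.
Augment Hall→StairC→StairA→Exit: bottleneck 3, flow now 5.
Augment Hall→C2→StairB→Exit: bottleneck 6, flow now 11.
No augmenting path remains; maximum flow = 11.
In the residual graph, reachable from Hall: {Hall, C4, StairC, C2, C5, StairA, StairB}.
Min-cut edges: C5→Exit (2), StairA→Exit (3), StairB→Exit (6); capacity 2 + 3 + 6 = 11.
This cut is saturated, so no flow can exceed 11.

11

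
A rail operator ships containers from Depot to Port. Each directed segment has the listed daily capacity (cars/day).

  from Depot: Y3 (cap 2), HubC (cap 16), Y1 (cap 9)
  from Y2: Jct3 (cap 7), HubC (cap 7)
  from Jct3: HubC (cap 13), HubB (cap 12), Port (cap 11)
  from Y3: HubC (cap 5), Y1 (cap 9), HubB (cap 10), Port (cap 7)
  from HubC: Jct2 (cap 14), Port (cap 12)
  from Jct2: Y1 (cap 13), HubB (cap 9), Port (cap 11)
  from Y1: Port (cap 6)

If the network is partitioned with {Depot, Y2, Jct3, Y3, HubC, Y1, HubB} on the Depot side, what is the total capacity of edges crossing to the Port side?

Edges leaving {Depot, Y2, Jct3, Y3, HubC, Y1, HubB}: Jct3→Port (11), Y3→Port (7), HubC→Jct2 (14), HubC→Port (12), Y1→Port (6).
Cut capacity = 11 + 7 + 14 + 12 + 6 = 50.

50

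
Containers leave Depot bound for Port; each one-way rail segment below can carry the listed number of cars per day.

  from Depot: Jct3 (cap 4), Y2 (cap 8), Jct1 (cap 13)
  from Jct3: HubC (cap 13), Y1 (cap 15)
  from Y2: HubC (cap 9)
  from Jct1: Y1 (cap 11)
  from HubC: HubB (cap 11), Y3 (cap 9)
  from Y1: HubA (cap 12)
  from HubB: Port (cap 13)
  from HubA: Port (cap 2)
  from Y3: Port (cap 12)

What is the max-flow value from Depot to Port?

14

Augment Depot→Jct3→HubC→HubB→Port: bottleneck 4, flow now 4.
Augment Depot→Y2→HubC→HubB→Port: bottleneck 7, flow now 11.
Augment Depot→Y2→HubC→Y3→Port: bottleneck 1, flow now 12.
Augment Depot→Jct1→Y1→HubA→Port: bottleneck 2, flow now 14.
No augmenting path remains; maximum flow = 14.
In the residual graph, reachable from Depot: {Depot, Jct1, Y1, HubA}.
Min-cut edges: Depot→Jct3 (4), Depot→Y2 (8), HubA→Port (2); capacity 4 + 8 + 2 = 14.
This cut is saturated, so no flow can exceed 14.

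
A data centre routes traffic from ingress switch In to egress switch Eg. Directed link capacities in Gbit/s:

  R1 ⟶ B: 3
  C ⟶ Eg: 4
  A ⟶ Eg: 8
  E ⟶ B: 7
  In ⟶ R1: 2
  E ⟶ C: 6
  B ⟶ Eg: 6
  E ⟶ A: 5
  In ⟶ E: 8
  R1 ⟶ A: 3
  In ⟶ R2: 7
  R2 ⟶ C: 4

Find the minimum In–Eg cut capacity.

14

Augment In→R2→C→Eg: bottleneck 4, flow now 4.
Augment In→E→A→Eg: bottleneck 5, flow now 9.
Augment In→E→B→Eg: bottleneck 3, flow now 12.
Augment In→R1→A→Eg: bottleneck 2, flow now 14.
No augmenting path remains; maximum flow = 14.
By max-flow min-cut, the minimum cut capacity equals the max flow.
In the residual graph, reachable from In: {In, R2}.
Min-cut edges: In→E (8), In→R1 (2), R2→C (4); capacity 8 + 2 + 4 = 14.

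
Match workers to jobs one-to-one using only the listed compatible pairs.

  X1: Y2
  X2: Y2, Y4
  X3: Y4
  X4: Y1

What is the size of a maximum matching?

Unit-capacity flow: source→left, listed edges, right→sink; max matching = max flow.
Augmenting path X1→Y2 (+1); matched 1.
Augmenting path X2→Y4 (+1); matched 2.
Augmenting path X4→Y1 (+1); matched 3.
No augmenting path remains; maximum matching = 3.
König certificate: {X4, Y2, Y4} is a vertex cover of size 3 (every listed pair touches it), so no matching can be larger.

3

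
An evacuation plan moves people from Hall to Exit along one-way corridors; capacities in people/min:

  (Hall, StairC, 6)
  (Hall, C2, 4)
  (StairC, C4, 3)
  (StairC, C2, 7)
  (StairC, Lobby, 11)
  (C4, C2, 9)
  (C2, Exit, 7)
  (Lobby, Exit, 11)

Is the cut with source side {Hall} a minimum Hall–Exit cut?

Given cut capacity: 6 + 4 = 10.
Augment Hall→C2→Exit: bottleneck 4, flow now 4.
Augment Hall→StairC→C2→Exit: bottleneck 3, flow now 7.
Augment Hall→StairC→Lobby→Exit: bottleneck 3, flow now 10.
No augmenting path remains; maximum flow = 10.
Cut capacity 10 equals the max flow, so it is a minimum cut.

Yes — it is a minimum cut (capacity 10).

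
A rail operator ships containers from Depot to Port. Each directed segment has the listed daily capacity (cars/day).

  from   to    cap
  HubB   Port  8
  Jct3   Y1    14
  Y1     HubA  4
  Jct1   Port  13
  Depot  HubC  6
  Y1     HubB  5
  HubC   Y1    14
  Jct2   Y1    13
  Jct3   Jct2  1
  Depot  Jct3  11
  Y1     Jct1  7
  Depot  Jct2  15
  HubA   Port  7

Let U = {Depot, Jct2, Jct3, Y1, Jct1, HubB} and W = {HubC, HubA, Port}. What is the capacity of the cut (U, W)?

Edges leaving {Depot, Jct2, Jct3, Y1, Jct1, HubB}: Depot→HubC (6), Y1→HubA (4), Jct1→Port (13), HubB→Port (8).
Cut capacity = 6 + 4 + 13 + 8 = 31.

31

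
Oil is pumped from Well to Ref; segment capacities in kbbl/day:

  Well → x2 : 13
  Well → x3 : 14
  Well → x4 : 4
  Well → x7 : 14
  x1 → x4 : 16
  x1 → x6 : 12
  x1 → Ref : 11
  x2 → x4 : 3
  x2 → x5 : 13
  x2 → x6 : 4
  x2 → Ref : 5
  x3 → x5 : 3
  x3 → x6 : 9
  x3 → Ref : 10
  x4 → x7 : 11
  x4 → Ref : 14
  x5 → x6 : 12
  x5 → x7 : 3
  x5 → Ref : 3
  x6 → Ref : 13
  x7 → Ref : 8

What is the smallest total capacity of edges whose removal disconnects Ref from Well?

39

Augment Well→x2→Ref: bottleneck 5, flow now 5.
Augment Well→x3→Ref: bottleneck 10, flow now 15.
Augment Well→x4→Ref: bottleneck 4, flow now 19.
Augment Well→x7→Ref: bottleneck 8, flow now 27.
Augment Well→x2→x4→Ref: bottleneck 3, flow now 30.
Augment Well→x2→x5→Ref: bottleneck 3, flow now 33.
Augment Well→x2→x6→Ref: bottleneck 2, flow now 35.
Augment Well→x3→x6→Ref: bottleneck 4, flow now 39.
No augmenting path remains; maximum flow = 39.
By max-flow min-cut, the minimum cut capacity equals the max flow.
In the residual graph, reachable from Well: {Well, x7}.
Min-cut edges: Well→x2 (13), Well→x3 (14), Well→x4 (4), x7→Ref (8); capacity 13 + 14 + 4 + 8 = 39.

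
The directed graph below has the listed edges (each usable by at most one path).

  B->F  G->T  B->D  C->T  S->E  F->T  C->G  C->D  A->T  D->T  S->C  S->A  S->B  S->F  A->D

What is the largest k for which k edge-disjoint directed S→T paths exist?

4

Assign every edge capacity 1; by Menger, the answer equals the max flow.
Path S→A→T (+1); total 1.
Path S→C→T (+1); total 2.
Path S→F→T (+1); total 3.
Path S→B→D→T (+1); total 4.
No residual S→T path; max flow = 4.
Certifying cut of size 4: {S→A, S→B, S→C, S→F}.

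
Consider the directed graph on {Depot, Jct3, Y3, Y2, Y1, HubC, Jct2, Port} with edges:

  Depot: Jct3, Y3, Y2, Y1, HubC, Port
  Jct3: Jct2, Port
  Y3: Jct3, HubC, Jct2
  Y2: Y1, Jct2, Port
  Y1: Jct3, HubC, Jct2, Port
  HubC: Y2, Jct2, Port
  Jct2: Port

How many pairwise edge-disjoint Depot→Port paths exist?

6

Assign every edge capacity 1; by Menger, the answer equals the max flow.
Path Depot→Port (+1); total 1.
Path Depot→Jct3→Port (+1); total 2.
Path Depot→Y2→Port (+1); total 3.
Path Depot→Y1→Port (+1); total 4.
Path Depot→HubC→Port (+1); total 5.
Path Depot→Y3→Jct2→Port (+1); total 6.
No residual Depot→Port path; max flow = 6.
Certifying cut of size 6: {Depot→HubC, Depot→Jct3, Depot→Port, Depot→Y1, Depot→Y2, Depot→Y3}.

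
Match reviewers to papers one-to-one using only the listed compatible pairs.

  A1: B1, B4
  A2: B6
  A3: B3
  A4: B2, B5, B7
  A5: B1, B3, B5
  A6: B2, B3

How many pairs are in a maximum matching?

6

Unit-capacity flow: source→left, listed edges, right→sink; max matching = max flow.
Augmenting path A1→B1 (+1); matched 1.
Augmenting path A2→B6 (+1); matched 2.
Augmenting path A3→B3 (+1); matched 3.
Augmenting path A4→B2 (+1); matched 4.
Augmenting path A5→B5 (+1); matched 5.
Augmenting path A6→B2→A4→B7 (+1); matched 6.
No augmenting path remains; maximum matching = 6.
König certificate: {A1, A2, A3, A4, A5, A6} is a vertex cover of size 6 (every listed pair touches it), so no matching can be larger.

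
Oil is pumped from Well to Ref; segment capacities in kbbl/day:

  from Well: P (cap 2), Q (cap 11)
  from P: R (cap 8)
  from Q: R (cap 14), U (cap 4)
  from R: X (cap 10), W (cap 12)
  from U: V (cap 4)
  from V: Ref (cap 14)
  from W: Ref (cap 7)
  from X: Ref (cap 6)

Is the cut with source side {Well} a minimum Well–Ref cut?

Yes — it is a minimum cut (capacity 13).

Given cut capacity: 2 + 11 = 13.
Augment Well→P→R→W→Ref: bottleneck 2, flow now 2.
Augment Well→Q→R→W→Ref: bottleneck 5, flow now 7.
Augment Well→Q→R→X→Ref: bottleneck 6, flow now 13.
No augmenting path remains; maximum flow = 13.
Cut capacity 13 equals the max flow, so it is a minimum cut.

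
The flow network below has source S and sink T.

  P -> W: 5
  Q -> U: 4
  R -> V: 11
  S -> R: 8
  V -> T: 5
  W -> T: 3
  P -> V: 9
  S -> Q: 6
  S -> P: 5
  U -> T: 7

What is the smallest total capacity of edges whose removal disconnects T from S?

12

Augment S→P→V→T: bottleneck 5, flow now 5.
Augment S→Q→U→T: bottleneck 4, flow now 9.
Augment S→R→V→P→W→T: bottleneck 3, flow now 12. (uses reverse residual edge)
No augmenting path remains; maximum flow = 12.
By max-flow min-cut, the minimum cut capacity equals the max flow.
In the residual graph, reachable from S: {S, P, Q, R, V, W}.
Min-cut edges: Q→U (4), V→T (5), W→T (3); capacity 4 + 5 + 3 = 12.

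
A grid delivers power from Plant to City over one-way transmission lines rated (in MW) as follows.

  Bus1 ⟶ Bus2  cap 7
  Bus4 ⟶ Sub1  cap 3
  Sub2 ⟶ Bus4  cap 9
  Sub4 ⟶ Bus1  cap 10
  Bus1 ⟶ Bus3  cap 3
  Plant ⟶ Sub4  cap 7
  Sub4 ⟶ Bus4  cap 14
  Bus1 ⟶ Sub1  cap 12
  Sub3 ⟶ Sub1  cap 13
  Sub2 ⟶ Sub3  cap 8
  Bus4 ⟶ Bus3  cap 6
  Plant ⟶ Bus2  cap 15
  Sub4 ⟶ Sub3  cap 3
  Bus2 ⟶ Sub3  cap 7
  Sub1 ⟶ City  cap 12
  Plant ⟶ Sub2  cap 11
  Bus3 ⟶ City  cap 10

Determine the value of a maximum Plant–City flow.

Augment Plant→Bus2→Sub3→Sub1→City: bottleneck 7, flow now 7.
Augment Plant→Sub4→Bus4→Bus3→City: bottleneck 6, flow now 13.
Augment Plant→Sub4→Bus4→Sub1→City: bottleneck 1, flow now 14.
Augment Plant→Sub2→Bus4→Sub1→City: bottleneck 2, flow now 16.
Augment Plant→Sub2→Sub3→Sub1→City: bottleneck 2, flow now 18.
Augment Plant→Sub2→Bus4→Sub4→Bus1→Bus3→City: bottleneck 3, flow now 21. (uses reverse residual edge)
No augmenting path remains; maximum flow = 21.
In the residual graph, reachable from Plant: {Plant, Bus2, Sub4, Sub2, Bus4, Sub3, Bus1, Sub1}.
Min-cut edges: Bus4→Bus3 (6), Bus1→Bus3 (3), Sub1→City (12); capacity 6 + 3 + 12 = 21.
This cut is saturated, so no flow can exceed 21.

21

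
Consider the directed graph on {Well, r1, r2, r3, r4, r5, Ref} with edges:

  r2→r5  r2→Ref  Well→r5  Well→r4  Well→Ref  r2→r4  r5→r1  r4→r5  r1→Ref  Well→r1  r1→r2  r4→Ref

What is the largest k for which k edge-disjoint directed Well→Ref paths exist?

4

Assign every edge capacity 1; by Menger, the answer equals the max flow.
Path Well→Ref (+1); total 1.
Path Well→r1→Ref (+1); total 2.
Path Well→r4→Ref (+1); total 3.
Path Well→r5→r1→r2→Ref (+1); total 4.
No residual Well→Ref path; max flow = 4.
Certifying cut of size 4: {Well→Ref, Well→r1, Well→r4, Well→r5}.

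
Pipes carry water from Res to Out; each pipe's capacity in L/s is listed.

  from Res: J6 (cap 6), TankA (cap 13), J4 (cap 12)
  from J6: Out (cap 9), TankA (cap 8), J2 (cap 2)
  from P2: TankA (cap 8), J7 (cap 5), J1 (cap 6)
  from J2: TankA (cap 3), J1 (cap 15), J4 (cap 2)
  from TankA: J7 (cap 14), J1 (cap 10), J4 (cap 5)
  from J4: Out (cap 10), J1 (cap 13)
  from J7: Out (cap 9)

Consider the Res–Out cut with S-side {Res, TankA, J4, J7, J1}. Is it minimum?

Given cut capacity: 6 + 10 + 9 = 25.
Augment Res→J6→Out: bottleneck 6, flow now 6.
Augment Res→J4→Out: bottleneck 10, flow now 16.
Augment Res→TankA→J7→Out: bottleneck 9, flow now 25.
No augmenting path remains; maximum flow = 25.
Cut capacity 25 equals the max flow, so it is a minimum cut.

Yes — it is a minimum cut (capacity 25).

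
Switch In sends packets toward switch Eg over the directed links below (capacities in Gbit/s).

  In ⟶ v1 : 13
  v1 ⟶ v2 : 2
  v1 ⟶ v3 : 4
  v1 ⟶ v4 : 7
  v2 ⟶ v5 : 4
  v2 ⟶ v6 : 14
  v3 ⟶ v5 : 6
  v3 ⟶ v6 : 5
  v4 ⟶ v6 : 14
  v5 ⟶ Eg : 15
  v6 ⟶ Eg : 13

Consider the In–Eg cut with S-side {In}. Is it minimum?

Yes — it is a minimum cut (capacity 13).

Given cut capacity: 13 = 13.
Augment In→v1→v2→v5→Eg: bottleneck 2, flow now 2.
Augment In→v1→v3→v5→Eg: bottleneck 4, flow now 6.
Augment In→v1→v4→v6→Eg: bottleneck 7, flow now 13.
No augmenting path remains; maximum flow = 13.
Cut capacity 13 equals the max flow, so it is a minimum cut.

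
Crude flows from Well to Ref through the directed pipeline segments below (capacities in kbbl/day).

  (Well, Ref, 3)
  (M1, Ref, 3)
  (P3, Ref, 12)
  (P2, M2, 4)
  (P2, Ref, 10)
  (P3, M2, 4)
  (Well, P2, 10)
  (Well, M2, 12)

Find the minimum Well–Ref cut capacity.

13

Augment Well→Ref: bottleneck 3, flow now 3.
Augment Well→P2→Ref: bottleneck 10, flow now 13.
No augmenting path remains; maximum flow = 13.
By max-flow min-cut, the minimum cut capacity equals the max flow.
In the residual graph, reachable from Well: {Well, M2}.
Min-cut edges: Well→P2 (10), Well→Ref (3); capacity 10 + 3 = 13.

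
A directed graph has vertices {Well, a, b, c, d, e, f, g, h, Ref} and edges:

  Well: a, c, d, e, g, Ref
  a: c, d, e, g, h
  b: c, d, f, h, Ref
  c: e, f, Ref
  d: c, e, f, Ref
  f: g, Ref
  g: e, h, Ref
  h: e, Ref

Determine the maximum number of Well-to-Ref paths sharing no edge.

Assign every edge capacity 1; by Menger, the answer equals the max flow.
Path Well→Ref (+1); total 1.
Path Well→c→Ref (+1); total 2.
Path Well→d→Ref (+1); total 3.
Path Well→g→Ref (+1); total 4.
Path Well→a→h→Ref (+1); total 5.
No residual Well→Ref path; max flow = 5.
Certifying cut of size 5: {Well→Ref, Well→a, Well→c, Well→d, Well→g}.

5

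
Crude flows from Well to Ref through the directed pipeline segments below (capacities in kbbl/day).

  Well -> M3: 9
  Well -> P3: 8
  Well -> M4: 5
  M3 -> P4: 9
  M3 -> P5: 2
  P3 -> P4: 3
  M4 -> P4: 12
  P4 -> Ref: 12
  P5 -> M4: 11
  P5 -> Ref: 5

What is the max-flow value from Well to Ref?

Augment Well→M3→P4→Ref: bottleneck 9, flow now 9.
Augment Well→P3→P4→Ref: bottleneck 3, flow now 12.
Augment Well→M4→P4→M3→P5→Ref: bottleneck 2, flow now 14. (uses reverse residual edge)
No augmenting path remains; maximum flow = 14.
In the residual graph, reachable from Well: {Well, M3, P3, M4, P4}.
Min-cut edges: M3→P5 (2), P4→Ref (12); capacity 2 + 12 = 14.
This cut is saturated, so no flow can exceed 14.

14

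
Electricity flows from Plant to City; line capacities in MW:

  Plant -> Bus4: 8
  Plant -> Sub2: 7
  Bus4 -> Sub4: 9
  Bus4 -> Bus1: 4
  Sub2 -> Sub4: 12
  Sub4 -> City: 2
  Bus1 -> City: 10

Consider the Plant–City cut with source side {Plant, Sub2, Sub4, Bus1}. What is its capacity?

20

Edges leaving {Plant, Sub2, Sub4, Bus1}: Plant→Bus4 (8), Sub4→City (2), Bus1→City (10).
Cut capacity = 8 + 2 + 10 = 20.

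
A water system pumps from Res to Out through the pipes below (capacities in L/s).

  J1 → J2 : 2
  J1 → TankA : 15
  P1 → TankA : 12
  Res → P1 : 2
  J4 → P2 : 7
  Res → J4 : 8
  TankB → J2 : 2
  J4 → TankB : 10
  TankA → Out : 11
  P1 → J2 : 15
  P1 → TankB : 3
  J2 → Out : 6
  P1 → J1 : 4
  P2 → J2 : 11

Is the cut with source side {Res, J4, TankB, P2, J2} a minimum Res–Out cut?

Given cut capacity: 2 + 6 = 8.
Augment Res→P1→J2→Out: bottleneck 2, flow now 2.
Augment Res→J4→TankB→J2→Out: bottleneck 2, flow now 4.
Augment Res→J4→P2→J2→Out: bottleneck 2, flow now 6.
Augment Res→J4→P2→J2→P1→TankA→Out: bottleneck 2, flow now 8. (uses reverse residual edge)
No augmenting path remains; maximum flow = 8.
Cut capacity 8 equals the max flow, so it is a minimum cut.

Yes — it is a minimum cut (capacity 8).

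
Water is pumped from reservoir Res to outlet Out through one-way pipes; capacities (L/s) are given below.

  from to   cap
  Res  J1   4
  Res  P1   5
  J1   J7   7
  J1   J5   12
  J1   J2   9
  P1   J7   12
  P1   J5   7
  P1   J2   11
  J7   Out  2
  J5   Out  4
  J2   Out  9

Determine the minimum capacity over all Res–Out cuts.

Augment Res→J1→J7→Out: bottleneck 2, flow now 2.
Augment Res→J1→J5→Out: bottleneck 2, flow now 4.
Augment Res→P1→J5→Out: bottleneck 2, flow now 6.
Augment Res→P1→J2→Out: bottleneck 3, flow now 9.
No augmenting path remains; maximum flow = 9.
By max-flow min-cut, the minimum cut capacity equals the max flow.
In the residual graph, reachable from Res: {Res}.
Min-cut edges: Res→J1 (4), Res→P1 (5); capacity 4 + 5 = 9.

9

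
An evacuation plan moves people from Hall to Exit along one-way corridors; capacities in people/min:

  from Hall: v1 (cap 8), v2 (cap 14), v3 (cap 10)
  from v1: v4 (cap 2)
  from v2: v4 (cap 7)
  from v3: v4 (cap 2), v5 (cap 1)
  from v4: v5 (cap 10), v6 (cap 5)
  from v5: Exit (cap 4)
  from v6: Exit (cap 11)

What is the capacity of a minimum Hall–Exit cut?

Augment Hall→v3→v5→Exit: bottleneck 1, flow now 1.
Augment Hall→v1→v4→v5→Exit: bottleneck 2, flow now 3.
Augment Hall→v2→v4→v5→Exit: bottleneck 1, flow now 4.
Augment Hall→v2→v4→v6→Exit: bottleneck 5, flow now 9.
No augmenting path remains; maximum flow = 9.
By max-flow min-cut, the minimum cut capacity equals the max flow.
In the residual graph, reachable from Hall: {Hall, v1, v2, v3, v4, v5}.
Min-cut edges: v4→v6 (5), v5→Exit (4); capacity 5 + 4 = 9.

9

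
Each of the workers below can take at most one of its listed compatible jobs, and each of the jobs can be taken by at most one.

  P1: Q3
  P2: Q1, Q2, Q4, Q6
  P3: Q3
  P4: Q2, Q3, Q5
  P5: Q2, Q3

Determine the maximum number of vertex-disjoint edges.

4

Unit-capacity flow: source→left, listed edges, right→sink; max matching = max flow.
Augmenting path P1→Q3 (+1); matched 1.
Augmenting path P2→Q1 (+1); matched 2.
Augmenting path P4→Q2 (+1); matched 3.
Augmenting path P5→Q2→P4→Q5 (+1); matched 4.
No augmenting path remains; maximum matching = 4.
König certificate: {P2, P4, P5, Q3} is a vertex cover of size 4 (every listed pair touches it), so no matching can be larger.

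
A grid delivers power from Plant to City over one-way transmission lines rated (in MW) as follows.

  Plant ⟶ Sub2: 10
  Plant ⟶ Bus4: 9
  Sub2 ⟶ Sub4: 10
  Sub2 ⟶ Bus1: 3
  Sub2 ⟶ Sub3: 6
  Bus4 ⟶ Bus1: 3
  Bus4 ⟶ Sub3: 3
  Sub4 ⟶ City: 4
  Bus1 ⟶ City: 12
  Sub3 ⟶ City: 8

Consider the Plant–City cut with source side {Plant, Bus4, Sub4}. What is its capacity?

Edges leaving {Plant, Bus4, Sub4}: Plant→Sub2 (10), Bus4→Bus1 (3), Bus4→Sub3 (3), Sub4→City (4).
Cut capacity = 10 + 3 + 3 + 4 = 20.

20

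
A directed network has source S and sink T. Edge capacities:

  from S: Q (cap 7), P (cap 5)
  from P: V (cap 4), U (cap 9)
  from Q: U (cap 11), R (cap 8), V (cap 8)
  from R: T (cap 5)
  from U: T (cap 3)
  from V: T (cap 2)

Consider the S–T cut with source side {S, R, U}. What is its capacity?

20

Edges leaving {S, R, U}: S→P (5), S→Q (7), R→T (5), U→T (3).
Cut capacity = 5 + 7 + 5 + 3 = 20.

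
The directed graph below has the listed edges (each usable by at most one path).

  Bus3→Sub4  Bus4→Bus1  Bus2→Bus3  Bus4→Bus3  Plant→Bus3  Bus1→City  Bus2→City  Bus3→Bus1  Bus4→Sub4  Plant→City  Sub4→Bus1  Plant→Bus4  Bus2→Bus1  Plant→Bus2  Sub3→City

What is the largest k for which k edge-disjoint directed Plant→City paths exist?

Assign every edge capacity 1; by Menger, the answer equals the max flow.
Path Plant→City (+1); total 1.
Path Plant→Bus2→City (+1); total 2.
Path Plant→Bus4→Bus1→City (+1); total 3.
No residual Plant→City path; max flow = 3.
Certifying cut of size 3: {Bus1→City, Plant→Bus2, Plant→City}.

3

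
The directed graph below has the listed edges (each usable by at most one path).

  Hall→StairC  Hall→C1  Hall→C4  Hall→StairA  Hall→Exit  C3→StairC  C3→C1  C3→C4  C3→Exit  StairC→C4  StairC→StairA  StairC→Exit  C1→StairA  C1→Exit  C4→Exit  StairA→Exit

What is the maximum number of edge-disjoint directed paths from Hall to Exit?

Assign every edge capacity 1; by Menger, the answer equals the max flow.
Path Hall→Exit (+1); total 1.
Path Hall→StairC→Exit (+1); total 2.
Path Hall→C1→Exit (+1); total 3.
Path Hall→C4→Exit (+1); total 4.
Path Hall→StairA→Exit (+1); total 5.
No residual Hall→Exit path; max flow = 5.
Certifying cut of size 5: {Hall→C1, Hall→C4, Hall→Exit, Hall→StairA, Hall→StairC}.

5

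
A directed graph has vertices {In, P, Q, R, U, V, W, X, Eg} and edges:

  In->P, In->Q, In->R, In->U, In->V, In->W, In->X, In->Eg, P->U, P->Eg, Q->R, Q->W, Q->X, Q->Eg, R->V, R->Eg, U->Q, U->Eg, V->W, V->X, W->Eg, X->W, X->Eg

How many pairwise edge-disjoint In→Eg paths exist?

7

Assign every edge capacity 1; by Menger, the answer equals the max flow.
Path In→Eg (+1); total 1.
Path In→P→Eg (+1); total 2.
Path In→Q→Eg (+1); total 3.
Path In→R→Eg (+1); total 4.
Path In→U→Eg (+1); total 5.
Path In→W→Eg (+1); total 6.
Path In→X→Eg (+1); total 7.
No residual In→Eg path; max flow = 7.
Certifying cut of size 7: {In→Eg, In→P, In→Q, In→R, In→U, W→Eg, X→Eg}.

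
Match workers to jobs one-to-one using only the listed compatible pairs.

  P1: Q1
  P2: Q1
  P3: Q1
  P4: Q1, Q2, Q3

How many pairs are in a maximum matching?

Unit-capacity flow: source→left, listed edges, right→sink; max matching = max flow.
Augmenting path P1→Q1 (+1); matched 1.
Augmenting path P4→Q2 (+1); matched 2.
No augmenting path remains; maximum matching = 2.
König certificate: {P4, Q1} is a vertex cover of size 2 (every listed pair touches it), so no matching can be larger.

2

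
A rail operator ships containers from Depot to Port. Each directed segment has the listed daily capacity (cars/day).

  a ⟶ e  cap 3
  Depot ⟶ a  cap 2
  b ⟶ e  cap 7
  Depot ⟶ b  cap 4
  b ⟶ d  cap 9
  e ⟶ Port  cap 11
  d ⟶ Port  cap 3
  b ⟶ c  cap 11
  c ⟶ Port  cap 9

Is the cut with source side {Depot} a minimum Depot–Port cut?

Yes — it is a minimum cut (capacity 6).

Given cut capacity: 2 + 4 = 6.
Augment Depot→a→e→Port: bottleneck 2, flow now 2.
Augment Depot→b→c→Port: bottleneck 4, flow now 6.
No augmenting path remains; maximum flow = 6.
Cut capacity 6 equals the max flow, so it is a minimum cut.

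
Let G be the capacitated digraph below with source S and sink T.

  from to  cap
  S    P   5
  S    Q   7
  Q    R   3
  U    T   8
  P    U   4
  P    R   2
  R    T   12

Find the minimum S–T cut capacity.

8

Augment S→P→R→T: bottleneck 2, flow now 2.
Augment S→P→U→T: bottleneck 3, flow now 5.
Augment S→Q→R→T: bottleneck 3, flow now 8.
No augmenting path remains; maximum flow = 8.
By max-flow min-cut, the minimum cut capacity equals the max flow.
In the residual graph, reachable from S: {S, Q}.
Min-cut edges: S→P (5), Q→R (3); capacity 5 + 3 = 8.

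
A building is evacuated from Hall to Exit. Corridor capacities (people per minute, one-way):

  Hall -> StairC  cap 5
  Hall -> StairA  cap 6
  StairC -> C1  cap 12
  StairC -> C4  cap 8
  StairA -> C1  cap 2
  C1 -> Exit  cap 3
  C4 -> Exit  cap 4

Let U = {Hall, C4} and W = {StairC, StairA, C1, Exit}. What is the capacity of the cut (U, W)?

15

Edges leaving {Hall, C4}: Hall→StairC (5), Hall→StairA (6), C4→Exit (4).
Cut capacity = 5 + 6 + 4 = 15.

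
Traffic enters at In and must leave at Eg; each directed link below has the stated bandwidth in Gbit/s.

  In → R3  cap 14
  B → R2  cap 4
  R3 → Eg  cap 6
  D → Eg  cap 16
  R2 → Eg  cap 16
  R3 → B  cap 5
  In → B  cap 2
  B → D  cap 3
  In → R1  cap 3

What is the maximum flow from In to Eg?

Augment In→R3→Eg: bottleneck 6, flow now 6.
Augment In→B→R2→Eg: bottleneck 2, flow now 8.
Augment In→R3→B→R2→Eg: bottleneck 2, flow now 10.
Augment In→R3→B→D→Eg: bottleneck 3, flow now 13.
No augmenting path remains; maximum flow = 13.
In the residual graph, reachable from In: {In, R3, R1}.
Min-cut edges: In→B (2), R3→B (5), R3→Eg (6); capacity 2 + 5 + 6 = 13.
This cut is saturated, so no flow can exceed 13.

13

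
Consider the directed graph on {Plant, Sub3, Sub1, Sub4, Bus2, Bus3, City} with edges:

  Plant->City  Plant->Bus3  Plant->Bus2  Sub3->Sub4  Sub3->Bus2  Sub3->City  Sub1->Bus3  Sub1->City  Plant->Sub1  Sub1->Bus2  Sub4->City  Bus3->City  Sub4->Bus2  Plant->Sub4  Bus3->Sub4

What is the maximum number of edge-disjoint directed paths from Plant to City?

Assign every edge capacity 1; by Menger, the answer equals the max flow.
Path Plant→City (+1); total 1.
Path Plant→Sub1→City (+1); total 2.
Path Plant→Sub4→City (+1); total 3.
Path Plant→Bus3→City (+1); total 4.
No residual Plant→City path; max flow = 4.
Certifying cut of size 4: {Plant→Bus3, Plant→City, Plant→Sub1, Plant→Sub4}.

4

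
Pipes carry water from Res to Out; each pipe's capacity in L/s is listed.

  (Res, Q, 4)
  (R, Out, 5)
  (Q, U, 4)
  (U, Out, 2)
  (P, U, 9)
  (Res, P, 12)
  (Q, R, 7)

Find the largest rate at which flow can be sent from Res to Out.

6

Augment Res→P→U→Out: bottleneck 2, flow now 2.
Augment Res→Q→R→Out: bottleneck 4, flow now 6.
No augmenting path remains; maximum flow = 6.
In the residual graph, reachable from Res: {Res, P, U}.
Min-cut edges: Res→Q (4), U→Out (2); capacity 4 + 2 = 6.
This cut is saturated, so no flow can exceed 6.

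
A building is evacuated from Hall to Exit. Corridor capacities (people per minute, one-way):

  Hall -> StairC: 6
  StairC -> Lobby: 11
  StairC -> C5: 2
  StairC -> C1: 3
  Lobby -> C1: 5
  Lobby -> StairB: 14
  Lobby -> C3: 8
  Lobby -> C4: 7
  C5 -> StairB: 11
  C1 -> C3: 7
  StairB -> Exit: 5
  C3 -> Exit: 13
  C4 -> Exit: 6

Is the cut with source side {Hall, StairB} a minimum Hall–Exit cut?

No — its capacity is 11, but the minimum cut has capacity 6.

Given cut capacity: 6 + 5 = 11.
Augment Hall→StairC→Lobby→StairB→Exit: bottleneck 5, flow now 5.
Augment Hall→StairC→Lobby→C3→Exit: bottleneck 1, flow now 6.
No augmenting path remains; maximum flow = 6.
In the residual graph, reachable from Hall: {Hall}.
Min-cut edges: Hall→StairC (6); capacity 6 = 6.
Cut capacity 11 exceeds the max flow 6, so it is not minimum.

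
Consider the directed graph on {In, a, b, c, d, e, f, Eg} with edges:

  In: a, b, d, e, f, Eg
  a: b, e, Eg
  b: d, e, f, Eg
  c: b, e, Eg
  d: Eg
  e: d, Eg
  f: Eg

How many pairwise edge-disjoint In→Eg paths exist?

6

Assign every edge capacity 1; by Menger, the answer equals the max flow.
Path In→Eg (+1); total 1.
Path In→a→Eg (+1); total 2.
Path In→b→Eg (+1); total 3.
Path In→d→Eg (+1); total 4.
Path In→e→Eg (+1); total 5.
Path In→f→Eg (+1); total 6.
No residual In→Eg path; max flow = 6.
Certifying cut of size 6: {In→Eg, In→a, In→b, In→d, In→e, In→f}.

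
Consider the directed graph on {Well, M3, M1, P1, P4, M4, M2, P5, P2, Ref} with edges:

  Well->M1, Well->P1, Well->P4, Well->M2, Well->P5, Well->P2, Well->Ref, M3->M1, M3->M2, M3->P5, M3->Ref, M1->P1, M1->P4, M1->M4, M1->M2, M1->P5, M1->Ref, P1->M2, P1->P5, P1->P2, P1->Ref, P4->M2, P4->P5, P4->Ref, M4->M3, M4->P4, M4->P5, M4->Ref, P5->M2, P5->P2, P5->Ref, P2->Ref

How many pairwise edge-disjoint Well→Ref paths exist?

Assign every edge capacity 1; by Menger, the answer equals the max flow.
Path Well→Ref (+1); total 1.
Path Well→M1→Ref (+1); total 2.
Path Well→P1→Ref (+1); total 3.
Path Well→P4→Ref (+1); total 4.
Path Well→P5→Ref (+1); total 5.
Path Well→P2→Ref (+1); total 6.
No residual Well→Ref path; max flow = 6.
Certifying cut of size 6: {Well→M1, Well→P1, Well→P2, Well→P4, Well→P5, Well→Ref}.

6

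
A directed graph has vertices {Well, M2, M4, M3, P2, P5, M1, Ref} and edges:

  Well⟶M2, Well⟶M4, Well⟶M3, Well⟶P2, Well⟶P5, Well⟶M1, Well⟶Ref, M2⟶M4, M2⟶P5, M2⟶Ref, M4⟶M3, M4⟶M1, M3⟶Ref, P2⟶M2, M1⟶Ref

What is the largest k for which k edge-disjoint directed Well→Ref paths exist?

4

Assign every edge capacity 1; by Menger, the answer equals the max flow.
Path Well→Ref (+1); total 1.
Path Well→M2→Ref (+1); total 2.
Path Well→M3→Ref (+1); total 3.
Path Well→M1→Ref (+1); total 4.
No residual Well→Ref path; max flow = 4.
Certifying cut of size 4: {M1→Ref, M2→Ref, M3→Ref, Well→Ref}.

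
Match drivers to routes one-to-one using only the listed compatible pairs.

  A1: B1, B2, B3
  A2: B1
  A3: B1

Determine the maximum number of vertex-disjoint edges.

2

Unit-capacity flow: source→left, listed edges, right→sink; max matching = max flow.
Augmenting path A1→B1 (+1); matched 1.
Augmenting path A2→B1→A1→B2 (+1); matched 2.
No augmenting path remains; maximum matching = 2.
König certificate: {A1, B1} is a vertex cover of size 2 (every listed pair touches it), so no matching can be larger.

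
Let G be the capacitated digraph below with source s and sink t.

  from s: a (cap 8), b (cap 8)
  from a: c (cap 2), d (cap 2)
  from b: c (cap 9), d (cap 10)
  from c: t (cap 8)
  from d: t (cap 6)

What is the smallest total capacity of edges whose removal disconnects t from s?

Augment s→a→c→t: bottleneck 2, flow now 2.
Augment s→a→d→t: bottleneck 2, flow now 4.
Augment s→b→c→t: bottleneck 6, flow now 10.
Augment s→b→d→t: bottleneck 2, flow now 12.
No augmenting path remains; maximum flow = 12.
By max-flow min-cut, the minimum cut capacity equals the max flow.
In the residual graph, reachable from s: {s, a}.
Min-cut edges: s→b (8), a→c (2), a→d (2); capacity 8 + 2 + 2 = 12.

12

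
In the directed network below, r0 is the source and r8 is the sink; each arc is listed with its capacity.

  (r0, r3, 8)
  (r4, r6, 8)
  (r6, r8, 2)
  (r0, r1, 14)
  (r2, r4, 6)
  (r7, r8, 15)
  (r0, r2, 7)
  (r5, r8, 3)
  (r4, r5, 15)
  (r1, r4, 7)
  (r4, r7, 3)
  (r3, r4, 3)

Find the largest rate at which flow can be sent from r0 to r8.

8

Augment r0→r1→r4→r5→r8: bottleneck 3, flow now 3.
Augment r0→r1→r4→r6→r8: bottleneck 2, flow now 5.
Augment r0→r1→r4→r7→r8: bottleneck 2, flow now 7.
Augment r0→r2→r4→r7→r8: bottleneck 1, flow now 8.
No augmenting path remains; maximum flow = 8.
In the residual graph, reachable from r0: {r0, r1, r2, r3, r4, r5, r6}.
Min-cut edges: r4→r7 (3), r5→r8 (3), r6→r8 (2); capacity 3 + 3 + 2 = 8.
This cut is saturated, so no flow can exceed 8.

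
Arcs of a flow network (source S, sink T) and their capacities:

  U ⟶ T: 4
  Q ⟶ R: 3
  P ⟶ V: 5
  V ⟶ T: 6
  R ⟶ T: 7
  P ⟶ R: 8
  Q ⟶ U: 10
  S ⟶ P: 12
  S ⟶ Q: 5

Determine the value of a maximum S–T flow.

16

Augment S→P→R→T: bottleneck 7, flow now 7.
Augment S→P→V→T: bottleneck 5, flow now 12.
Augment S→Q→U→T: bottleneck 4, flow now 16.
No augmenting path remains; maximum flow = 16.
In the residual graph, reachable from S: {S, P, Q, R, U}.
Min-cut edges: P→V (5), R→T (7), U→T (4); capacity 5 + 7 + 4 = 16.
This cut is saturated, so no flow can exceed 16.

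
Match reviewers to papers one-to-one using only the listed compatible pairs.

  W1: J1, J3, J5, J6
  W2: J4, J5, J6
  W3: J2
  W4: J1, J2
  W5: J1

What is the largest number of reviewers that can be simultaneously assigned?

Unit-capacity flow: source→left, listed edges, right→sink; max matching = max flow.
Augmenting path W1→J1 (+1); matched 1.
Augmenting path W2→J4 (+1); matched 2.
Augmenting path W3→J2 (+1); matched 3.
Augmenting path W4→J1→W1→J3 (+1); matched 4.
No augmenting path remains; maximum matching = 4.
König certificate: {W1, W2, J1, J2} is a vertex cover of size 4 (every listed pair touches it), so no matching can be larger.

4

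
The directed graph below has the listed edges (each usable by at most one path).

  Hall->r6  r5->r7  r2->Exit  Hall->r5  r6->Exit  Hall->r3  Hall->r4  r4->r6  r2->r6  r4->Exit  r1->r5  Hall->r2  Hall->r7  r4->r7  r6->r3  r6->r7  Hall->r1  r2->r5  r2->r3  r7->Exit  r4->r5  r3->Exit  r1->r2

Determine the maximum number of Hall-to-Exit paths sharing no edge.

Assign every edge capacity 1; by Menger, the answer equals the max flow.
Path Hall→r2→Exit (+1); total 1.
Path Hall→r3→Exit (+1); total 2.
Path Hall→r4→Exit (+1); total 3.
Path Hall→r6→Exit (+1); total 4.
Path Hall→r7→Exit (+1); total 5.
No residual Hall→Exit path; max flow = 5.
Certifying cut of size 5: {Hall→r4, r2→Exit, r3→Exit, r6→Exit, r7→Exit}.

5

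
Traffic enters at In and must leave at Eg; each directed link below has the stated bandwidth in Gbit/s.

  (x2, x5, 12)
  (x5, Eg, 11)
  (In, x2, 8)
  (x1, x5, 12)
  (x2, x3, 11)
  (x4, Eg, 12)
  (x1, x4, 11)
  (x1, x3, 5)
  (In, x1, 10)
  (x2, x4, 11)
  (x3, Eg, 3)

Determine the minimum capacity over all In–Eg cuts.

Augment In→x1→x3→Eg: bottleneck 3, flow now 3.
Augment In→x1→x4→Eg: bottleneck 7, flow now 10.
Augment In→x2→x4→Eg: bottleneck 5, flow now 15.
Augment In→x2→x5→Eg: bottleneck 3, flow now 18.
No augmenting path remains; maximum flow = 18.
By max-flow min-cut, the minimum cut capacity equals the max flow.
In the residual graph, reachable from In: {In}.
Min-cut edges: In→x1 (10), In→x2 (8); capacity 10 + 8 = 18.

18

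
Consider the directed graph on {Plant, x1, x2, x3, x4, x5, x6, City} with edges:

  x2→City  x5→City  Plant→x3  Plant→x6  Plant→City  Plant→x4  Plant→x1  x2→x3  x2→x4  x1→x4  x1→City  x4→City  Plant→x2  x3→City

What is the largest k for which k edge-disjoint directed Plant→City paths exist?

5

Assign every edge capacity 1; by Menger, the answer equals the max flow.
Path Plant→City (+1); total 1.
Path Plant→x1→City (+1); total 2.
Path Plant→x2→City (+1); total 3.
Path Plant→x3→City (+1); total 4.
Path Plant→x4→City (+1); total 5.
No residual Plant→City path; max flow = 5.
Certifying cut of size 5: {Plant→City, Plant→x1, Plant→x2, Plant→x3, Plant→x4}.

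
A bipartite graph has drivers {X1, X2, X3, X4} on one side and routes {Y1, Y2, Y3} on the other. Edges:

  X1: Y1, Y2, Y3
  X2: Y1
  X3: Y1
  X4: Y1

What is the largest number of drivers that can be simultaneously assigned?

Unit-capacity flow: source→left, listed edges, right→sink; max matching = max flow.
Augmenting path X1→Y1 (+1); matched 1.
Augmenting path X2→Y1→X1→Y2 (+1); matched 2.
No augmenting path remains; maximum matching = 2.
König certificate: {X1, Y1} is a vertex cover of size 2 (every listed pair touches it), so no matching can be larger.

2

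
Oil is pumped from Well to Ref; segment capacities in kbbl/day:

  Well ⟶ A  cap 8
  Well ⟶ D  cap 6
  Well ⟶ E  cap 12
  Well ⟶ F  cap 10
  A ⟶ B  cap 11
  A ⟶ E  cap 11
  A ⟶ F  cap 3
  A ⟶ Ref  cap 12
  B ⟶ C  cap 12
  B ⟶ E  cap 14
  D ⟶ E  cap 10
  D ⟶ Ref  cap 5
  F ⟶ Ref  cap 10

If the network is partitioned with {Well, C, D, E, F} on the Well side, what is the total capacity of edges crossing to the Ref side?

23

Edges leaving {Well, C, D, E, F}: Well→A (8), D→Ref (5), F→Ref (10).
Cut capacity = 8 + 5 + 10 = 23.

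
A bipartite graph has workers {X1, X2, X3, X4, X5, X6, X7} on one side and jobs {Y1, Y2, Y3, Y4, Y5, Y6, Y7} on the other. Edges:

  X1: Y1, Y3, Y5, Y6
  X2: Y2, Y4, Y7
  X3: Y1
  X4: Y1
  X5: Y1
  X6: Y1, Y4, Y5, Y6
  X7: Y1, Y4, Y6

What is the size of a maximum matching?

5

Unit-capacity flow: source→left, listed edges, right→sink; max matching = max flow.
Augmenting path X1→Y1 (+1); matched 1.
Augmenting path X2→Y2 (+1); matched 2.
Augmenting path X6→Y4 (+1); matched 3.
Augmenting path X7→Y6 (+1); matched 4.
Augmenting path X3→Y1→X1→Y3 (+1); matched 5.
No augmenting path remains; maximum matching = 5.
König certificate: {X1, X2, X6, X7, Y1} is a vertex cover of size 5 (every listed pair touches it), so no matching can be larger.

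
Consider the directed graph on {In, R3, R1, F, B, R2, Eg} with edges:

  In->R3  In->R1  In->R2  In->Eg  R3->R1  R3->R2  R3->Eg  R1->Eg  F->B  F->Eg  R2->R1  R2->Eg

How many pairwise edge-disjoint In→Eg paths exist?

Assign every edge capacity 1; by Menger, the answer equals the max flow.
Path In→Eg (+1); total 1.
Path In→R3→Eg (+1); total 2.
Path In→R1→Eg (+1); total 3.
Path In→R2→Eg (+1); total 4.
No residual In→Eg path; max flow = 4.
Certifying cut of size 4: {In→Eg, In→R1, In→R2, In→R3}.

4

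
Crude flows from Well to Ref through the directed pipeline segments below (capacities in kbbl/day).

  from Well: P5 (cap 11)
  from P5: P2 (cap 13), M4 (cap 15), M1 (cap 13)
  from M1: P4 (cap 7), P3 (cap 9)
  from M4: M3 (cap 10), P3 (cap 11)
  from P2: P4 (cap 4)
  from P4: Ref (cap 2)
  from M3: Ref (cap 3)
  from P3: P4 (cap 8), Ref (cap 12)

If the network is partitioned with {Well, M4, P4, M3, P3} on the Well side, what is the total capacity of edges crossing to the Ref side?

28

Edges leaving {Well, M4, P4, M3, P3}: Well→P5 (11), P4→Ref (2), M3→Ref (3), P3→Ref (12).
Cut capacity = 11 + 2 + 3 + 12 = 28.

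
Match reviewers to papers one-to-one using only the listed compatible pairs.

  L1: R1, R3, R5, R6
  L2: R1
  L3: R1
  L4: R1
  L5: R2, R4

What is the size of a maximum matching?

3

Unit-capacity flow: source→left, listed edges, right→sink; max matching = max flow.
Augmenting path L1→R1 (+1); matched 1.
Augmenting path L5→R2 (+1); matched 2.
Augmenting path L2→R1→L1→R3 (+1); matched 3.
No augmenting path remains; maximum matching = 3.
König certificate: {L1, L5, R1} is a vertex cover of size 3 (every listed pair touches it), so no matching can be larger.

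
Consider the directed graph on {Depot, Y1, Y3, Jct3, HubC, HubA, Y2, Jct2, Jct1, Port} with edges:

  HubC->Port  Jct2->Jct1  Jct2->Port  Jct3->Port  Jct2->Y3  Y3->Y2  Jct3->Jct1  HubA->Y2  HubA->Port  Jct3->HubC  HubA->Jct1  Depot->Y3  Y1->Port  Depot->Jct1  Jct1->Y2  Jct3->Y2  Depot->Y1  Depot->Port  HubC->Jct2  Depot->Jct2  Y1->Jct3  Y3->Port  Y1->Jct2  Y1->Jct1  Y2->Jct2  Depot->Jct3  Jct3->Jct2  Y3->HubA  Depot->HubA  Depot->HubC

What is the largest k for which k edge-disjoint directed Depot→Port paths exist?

7

Assign every edge capacity 1; by Menger, the answer equals the max flow.
Path Depot→Port (+1); total 1.
Path Depot→Y1→Port (+1); total 2.
Path Depot→Y3→Port (+1); total 3.
Path Depot→Jct3→Port (+1); total 4.
Path Depot→HubC→Port (+1); total 5.
Path Depot→HubA→Port (+1); total 6.
Path Depot→Jct2→Port (+1); total 7.
No residual Depot→Port path; max flow = 7.
Certifying cut of size 7: {Depot→HubC, Depot→Jct3, Depot→Port, Depot→Y1, HubA→Port, Jct2→Port, Y3→Port}.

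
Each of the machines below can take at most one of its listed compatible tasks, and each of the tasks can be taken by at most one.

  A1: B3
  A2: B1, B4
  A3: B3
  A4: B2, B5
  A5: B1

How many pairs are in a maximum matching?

4

Unit-capacity flow: source→left, listed edges, right→sink; max matching = max flow.
Augmenting path A1→B3 (+1); matched 1.
Augmenting path A2→B1 (+1); matched 2.
Augmenting path A4→B2 (+1); matched 3.
Augmenting path A5→B1→A2→B4 (+1); matched 4.
No augmenting path remains; maximum matching = 4.
König certificate: {A2, A4, A5, B3} is a vertex cover of size 4 (every listed pair touches it), so no matching can be larger.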